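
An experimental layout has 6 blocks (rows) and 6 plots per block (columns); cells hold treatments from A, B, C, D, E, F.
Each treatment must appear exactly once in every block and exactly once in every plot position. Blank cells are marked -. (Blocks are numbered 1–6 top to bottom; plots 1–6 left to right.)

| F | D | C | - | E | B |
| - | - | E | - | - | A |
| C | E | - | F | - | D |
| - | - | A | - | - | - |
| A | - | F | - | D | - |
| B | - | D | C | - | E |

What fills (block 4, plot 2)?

Block 1, plot 4: block 1 has {B, C, D, E, F} and plot 4 has {C, F}, leaving only A.
Block 2, plot 1: block 2 has {A, E} and plot 1 has {A, B, C, F}, leaving only D.
Block 2, plot 4: block 2 has {A, D, E} and plot 4 has {A, C, F}, leaving only B.
Block 3, plot 3: block 3 has {C, D, E, F} and plot 3 has {A, C, D, E, F}, leaving only B.
Block 3, plot 5: block 3 has {B, C, D, E, F} and plot 5 has {D, E}, leaving only A.
Block 4, plot 1: block 4 has {A} and plot 1 has {A, B, C, D, F}, leaving only E.
Block 4, plot 4: block 4 has {A, E} and plot 4 has {A, B, C, F}, leaving only D.
Block 5, plot 4: block 5 has {A, D, F} and plot 4 has {A, B, C, D, F}, leaving only E.
Block 5, plot 6: block 5 has {A, D, E, F} and plot 6 has {A, B, D, E}, leaving only C.
Block 4, plot 6: block 4 has {A, D, E} and plot 6 has {A, B, C, D, E}, leaving only F.
Block 5, plot 2: block 5 has {A, C, D, E, F} and plot 2 has {D, E}, leaving only B.
Block 4 already has {A, D, E, F} and plot 2 already has {B, D, E}, so block 4, plot 2 must be C.

C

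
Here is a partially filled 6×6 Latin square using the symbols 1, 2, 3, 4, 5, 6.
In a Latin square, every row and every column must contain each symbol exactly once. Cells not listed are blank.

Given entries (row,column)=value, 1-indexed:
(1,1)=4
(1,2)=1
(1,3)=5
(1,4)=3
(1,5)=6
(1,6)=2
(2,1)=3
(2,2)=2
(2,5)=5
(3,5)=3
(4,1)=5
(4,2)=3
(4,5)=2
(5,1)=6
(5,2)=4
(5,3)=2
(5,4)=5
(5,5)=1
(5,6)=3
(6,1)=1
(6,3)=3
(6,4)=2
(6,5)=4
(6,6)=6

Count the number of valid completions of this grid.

4

Row 2, column 3: eliminating its row and column leaves {1, 4, 6}.
Row 2, column 4: eliminating its row and column leaves {1, 4, 6}.
Row 2, column 6: eliminating its row and column leaves {1, 4}.
Row 3, column 1: eliminating its row and column leaves {2}.
Row 3, column 2: eliminating its row and column leaves {5, 6}.
Row 3, column 3: eliminating its row and column leaves {1, 4, 6}.
Row 3, column 4: eliminating its row and column leaves {1, 4, 6}.
Row 3, column 6: eliminating its row and column leaves {1, 4, 5}.
Row 4, column 3: eliminating its row and column leaves {1, 4, 6}.
Row 4, column 4: eliminating its row and column leaves {1, 4, 6}.
Row 4, column 6: eliminating its row and column leaves {1, 4}.
Row 6, column 2: eliminating its row and column leaves {5}.
Enumerating the assignments across these blanks that avoid any row or column repeat gives 4 completions.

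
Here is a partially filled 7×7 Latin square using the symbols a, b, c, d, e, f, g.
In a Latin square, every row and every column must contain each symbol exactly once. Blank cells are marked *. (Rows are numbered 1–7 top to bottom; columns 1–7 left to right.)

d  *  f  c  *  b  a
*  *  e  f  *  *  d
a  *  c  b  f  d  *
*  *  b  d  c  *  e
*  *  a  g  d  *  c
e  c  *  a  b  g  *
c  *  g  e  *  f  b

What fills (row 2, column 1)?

b

Row 3, column 7: row 3 has {a, b, c, d, f} and column 7 has {a, b, c, d, e}, leaving only g.
Row 3, column 2: row 3 has {a, b, c, d, f, g} and column 2 has {c}, leaving only e.
Row 1, column 2: row 1 has {a, b, c, d, f} and column 2 has {c, e}, leaving only g.
Row 1, column 5: row 1 has {a, b, c, d, f, g} and column 5 has {b, c, d, f}, leaving only e.
Row 4, column 6: row 4 has {b, c, d, e} and column 6 has {b, d, f, g}, leaving only a.
Row 2, column 6: row 2 has {d, e, f} and column 6 has {a, b, d, f, g}, leaving only c.
Row 4, column 2: row 4 has {a, b, c, d, e} and column 2 has {c, e, g}, leaving only f.
Row 4, column 1: row 4 has {a, b, c, d, e, f} and column 1 has {a, c, d, e}, leaving only g.
Row 2 already has {c, d, e, f} and column 1 already has {a, c, d, e, g}, so row 2, column 1 must be b.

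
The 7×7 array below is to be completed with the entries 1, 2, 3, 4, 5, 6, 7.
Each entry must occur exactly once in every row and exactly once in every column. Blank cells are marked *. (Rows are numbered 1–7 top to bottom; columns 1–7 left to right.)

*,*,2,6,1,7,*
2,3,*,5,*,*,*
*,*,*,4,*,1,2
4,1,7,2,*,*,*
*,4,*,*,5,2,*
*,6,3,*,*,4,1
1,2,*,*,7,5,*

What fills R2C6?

6

Row 2 already has {2, 3, 5} and column 6 already has {1, 2, 4, 5, 7}, so row 2, column 6 must be 6.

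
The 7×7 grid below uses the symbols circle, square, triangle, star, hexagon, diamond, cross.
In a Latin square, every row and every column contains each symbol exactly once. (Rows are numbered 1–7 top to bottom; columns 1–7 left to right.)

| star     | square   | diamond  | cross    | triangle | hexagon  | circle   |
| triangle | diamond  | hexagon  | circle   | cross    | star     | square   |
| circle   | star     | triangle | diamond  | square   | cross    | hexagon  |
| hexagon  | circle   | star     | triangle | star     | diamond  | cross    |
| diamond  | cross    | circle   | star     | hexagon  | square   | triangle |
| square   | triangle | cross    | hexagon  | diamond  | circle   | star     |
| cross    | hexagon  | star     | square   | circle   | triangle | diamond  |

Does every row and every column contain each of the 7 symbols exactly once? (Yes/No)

No

Column 3 contains star twice (at rows 4 and 7), so it is not a permutation.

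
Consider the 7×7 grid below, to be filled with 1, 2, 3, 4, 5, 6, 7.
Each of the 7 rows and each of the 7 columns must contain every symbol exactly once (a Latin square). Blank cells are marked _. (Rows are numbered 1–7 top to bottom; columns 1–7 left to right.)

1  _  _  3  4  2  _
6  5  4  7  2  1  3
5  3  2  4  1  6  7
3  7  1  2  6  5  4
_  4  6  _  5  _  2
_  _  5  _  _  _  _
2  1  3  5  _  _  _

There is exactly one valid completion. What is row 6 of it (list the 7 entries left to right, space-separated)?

4 2 5 6 3 7 1

Row 1, column 2: row 1 has {1, 2, 3, 4} and column 2 has {1, 3, 4, 5, 7}, leaving only 6.
Row 6, column 2: row 6 has {5} and column 2 has {1, 3, 4, 5, 6, 7}, leaving only 2.
Row 1, column 3: row 1 has {1, 2, 3, 4, 6} and column 3 has {1, 2, 3, 4, 5, 6}, leaving only 7.
Row 1, column 7: row 1 has {1, 2, 3, 4, 6, 7} and column 7 has {2, 3, 4, 7}, leaving only 5.
Row 5, column 1: row 5 has {2, 4, 5, 6} and column 1 has {1, 2, 3, 5, 6}, leaving only 7.
Row 6, column 1: row 6 has {2, 5} and column 1 has {1, 2, 3, 5, 6, 7}, leaving only 4.
Row 5, column 4: row 5 has {2, 4, 5, 6, 7} and column 4 has {2, 3, 4, 5, 7}, leaving only 1.
Row 6, column 4: row 6 has {2, 4, 5} and column 4 has {1, 2, 3, 4, 5, 7}, leaving only 6.
Row 6, column 7: row 6 has {2, 4, 5, 6} and column 7 has {2, 3, 4, 5, 7}, leaving only 1.
Row 5, column 6: row 5 has {1, 2, 4, 5, 6, 7} and column 6 has {1, 2, 5, 6}, leaving only 3.
Row 6, column 6: row 6 has {1, 2, 4, 5, 6} and column 6 has {1, 2, 3, 5, 6}, leaving only 7.
Row 6, column 5: row 6 has {1, 2, 4, 5, 6, 7} and column 5 has {1, 2, 4, 5, 6}, leaving only 3.
So row 6 reads: 4 2 5 6 3 7 1.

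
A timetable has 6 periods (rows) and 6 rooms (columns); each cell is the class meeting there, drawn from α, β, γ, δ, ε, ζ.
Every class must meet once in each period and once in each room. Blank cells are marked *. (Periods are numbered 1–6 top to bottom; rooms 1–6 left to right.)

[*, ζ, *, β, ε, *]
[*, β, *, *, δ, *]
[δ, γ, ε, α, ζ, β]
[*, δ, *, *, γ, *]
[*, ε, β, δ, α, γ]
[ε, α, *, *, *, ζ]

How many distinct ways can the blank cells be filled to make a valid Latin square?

Period 1, room 1: eliminating its period and room leaves {α, γ}.
Period 1, room 3: eliminating its period and room leaves {α, γ, δ}.
Period 1, room 6: eliminating its period and room leaves {α, δ}.
Period 2, room 1: eliminating its period and room leaves {α, γ, ζ}.
Period 2, room 3: eliminating its period and room leaves {α, γ, ζ}.
Period 2, room 4: eliminating its period and room leaves {γ, ε, ζ}.
Period 2, room 6: eliminating its period and room leaves {α, ε}.
Period 4, room 1: eliminating its period and room leaves {α, β, ζ}.
Period 4, room 3: eliminating its period and room leaves {α, ζ}.
Period 4, room 4: eliminating its period and room leaves {ε, ζ}.
Period 4, room 6: eliminating its period and room leaves {α, ε}.
Period 5, room 1: eliminating its period and room leaves {ζ}.
Period 6, room 3: eliminating its period and room leaves {γ, δ}.
Period 6, room 4: eliminating its period and room leaves {γ}.
Period 6, room 5: eliminating its period and room leaves {β}.
Enumerating the assignments across these blanks that avoid any period or room repeat gives 3 completions.

3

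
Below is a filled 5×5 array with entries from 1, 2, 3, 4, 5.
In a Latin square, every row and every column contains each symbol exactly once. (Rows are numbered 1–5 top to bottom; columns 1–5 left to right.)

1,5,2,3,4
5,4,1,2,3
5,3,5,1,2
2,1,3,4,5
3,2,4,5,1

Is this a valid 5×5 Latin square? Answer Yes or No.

Column 1 contains 5 twice (at rows 2 and 3), so it is not a permutation.

No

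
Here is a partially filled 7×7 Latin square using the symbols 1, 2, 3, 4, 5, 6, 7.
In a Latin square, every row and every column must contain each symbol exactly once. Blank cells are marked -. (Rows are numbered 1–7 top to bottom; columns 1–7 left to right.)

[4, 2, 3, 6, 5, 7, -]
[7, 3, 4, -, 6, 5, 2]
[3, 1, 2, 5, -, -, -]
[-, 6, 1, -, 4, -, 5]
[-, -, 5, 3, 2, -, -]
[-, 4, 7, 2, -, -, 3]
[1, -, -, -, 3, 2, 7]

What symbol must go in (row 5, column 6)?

1

Row 1, column 7: row 1 has {2, 3, 4, 5, 6, 7} and column 7 has {2, 3, 5, 7}, leaving only 1.
Row 2, column 4: row 2 has {2, 3, 4, 5, 6, 7} and column 4 has {2, 3, 5, 6}, leaving only 1.
Row 3, column 5: row 3 has {1, 2, 3, 5} and column 5 has {2, 3, 4, 5, 6}, leaving only 7.
Row 4, column 1: row 4 has {1, 4, 5, 6} and column 1 has {1, 3, 4, 7}, leaving only 2.
Row 4, column 4: row 4 has {1, 2, 4, 5, 6} and column 4 has {1, 2, 3, 5, 6}, leaving only 7.
Row 4, column 6: row 4 has {1, 2, 4, 5, 6, 7} and column 6 has {2, 5, 7}, leaving only 3.
Row 5, column 1: row 5 has {2, 3, 5} and column 1 has {1, 2, 3, 4, 7}, leaving only 6.
Row 5, column 2: row 5 has {2, 3, 5, 6} and column 2 has {1, 2, 3, 4, 6}, leaving only 7.
Row 5, column 7: row 5 has {2, 3, 5, 6, 7} and column 7 has {1, 2, 3, 5, 7}, leaving only 4.
Row 5 already has {2, 3, 4, 5, 6, 7} and column 6 already has {2, 3, 5, 7}, so row 5, column 6 must be 1.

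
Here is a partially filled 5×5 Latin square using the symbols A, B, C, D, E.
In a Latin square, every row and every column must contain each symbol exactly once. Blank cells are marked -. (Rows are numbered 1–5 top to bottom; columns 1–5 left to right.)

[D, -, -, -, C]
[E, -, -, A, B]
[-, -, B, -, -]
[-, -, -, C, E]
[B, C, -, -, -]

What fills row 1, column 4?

Row 2, column 2: row 2 has {A, B, E} and column 2 has {C}, leaving only D.
Row 2, column 3: row 2 has {A, B, D, E} and column 3 has {B}, leaving only C.
Row 4, column 1: row 4 has {C, E} and column 1 has {B, D, E}, leaving only A.
Row 3, column 1: row 3 has {B} and column 1 has {A, B, D, E}, leaving only C.
Row 4, column 2: row 4 has {A, C, E} and column 2 has {C, D}, leaving only B.
Row 4, column 3: row 4 has {A, B, C, E} and column 3 has {B, C}, leaving only D.
Row 1, column 4 is narrowed to {B, E}.
If it were E, then row 1, column 3 would be left with no valid symbol.
So row 1, column 4 must be B.

B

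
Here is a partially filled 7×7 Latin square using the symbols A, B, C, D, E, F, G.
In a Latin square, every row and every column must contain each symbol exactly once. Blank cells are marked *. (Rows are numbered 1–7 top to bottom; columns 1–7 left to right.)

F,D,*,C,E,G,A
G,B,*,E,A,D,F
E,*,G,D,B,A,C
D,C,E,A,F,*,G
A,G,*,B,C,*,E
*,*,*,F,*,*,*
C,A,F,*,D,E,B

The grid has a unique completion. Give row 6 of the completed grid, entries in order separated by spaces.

B E A F G C D

Row 6, column 1: row 6 has {F} and column 1 has {A, C, D, E, F, G}, leaving only B.
Row 6, column 2: row 6 has {B, F} and column 2 has {A, B, C, D, G}, leaving only E.
Row 6, column 5: row 6 has {B, E, F} and column 5 has {A, B, C, D, E, F}, leaving only G.
Row 6, column 6: row 6 has {B, E, F, G} and column 6 has {A, D, E, G}, leaving only C.
Row 6, column 7: row 6 has {B, C, E, F, G} and column 7 has {A, B, C, E, F, G}, leaving only D.
Row 6, column 3: row 6 has {B, C, D, E, F, G} and column 3 has {E, F, G}, leaving only A.
So row 6 reads: B E A F G C D.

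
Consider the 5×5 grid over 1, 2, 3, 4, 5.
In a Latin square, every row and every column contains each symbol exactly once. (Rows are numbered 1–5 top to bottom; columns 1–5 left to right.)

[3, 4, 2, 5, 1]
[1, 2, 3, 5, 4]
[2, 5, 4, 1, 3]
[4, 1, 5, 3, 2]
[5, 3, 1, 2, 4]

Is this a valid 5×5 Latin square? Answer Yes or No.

Every row is a permutation, but column 5 contains 4 twice (at rows 2 and 5).

No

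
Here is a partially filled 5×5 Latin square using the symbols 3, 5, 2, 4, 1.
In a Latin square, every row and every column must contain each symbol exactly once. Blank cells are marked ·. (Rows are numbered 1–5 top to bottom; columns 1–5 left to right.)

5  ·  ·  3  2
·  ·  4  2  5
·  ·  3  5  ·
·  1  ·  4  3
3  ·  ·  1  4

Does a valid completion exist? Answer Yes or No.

No row or column among the givens repeats a symbol, and propagating forced cells runs into no contradiction.
One valid completion exists (for instance, 5 4 1 3 2 / 1 3 4 2 5 / 4 2 3 5 1 / 2 1 5 4 3 / 3 5 2 1 4).

Yes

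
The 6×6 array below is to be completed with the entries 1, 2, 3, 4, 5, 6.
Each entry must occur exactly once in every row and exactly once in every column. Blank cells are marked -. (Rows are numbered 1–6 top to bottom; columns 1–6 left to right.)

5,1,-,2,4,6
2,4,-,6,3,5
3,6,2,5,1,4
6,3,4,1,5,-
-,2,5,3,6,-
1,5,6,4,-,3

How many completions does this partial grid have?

1

Row 1, column 3: eliminating its row and column leaves {3}.
Row 2, column 3: eliminating its row and column leaves {1}.
Row 4, column 6: eliminating its row and column leaves {2}.
Row 5, column 1: eliminating its row and column leaves {4}.
Row 5, column 6: eliminating its row and column leaves {1}.
Row 6, column 5: eliminating its row and column leaves {2}.
Only one assignment across all blanks avoids any row or column repeat, giving 1 completion.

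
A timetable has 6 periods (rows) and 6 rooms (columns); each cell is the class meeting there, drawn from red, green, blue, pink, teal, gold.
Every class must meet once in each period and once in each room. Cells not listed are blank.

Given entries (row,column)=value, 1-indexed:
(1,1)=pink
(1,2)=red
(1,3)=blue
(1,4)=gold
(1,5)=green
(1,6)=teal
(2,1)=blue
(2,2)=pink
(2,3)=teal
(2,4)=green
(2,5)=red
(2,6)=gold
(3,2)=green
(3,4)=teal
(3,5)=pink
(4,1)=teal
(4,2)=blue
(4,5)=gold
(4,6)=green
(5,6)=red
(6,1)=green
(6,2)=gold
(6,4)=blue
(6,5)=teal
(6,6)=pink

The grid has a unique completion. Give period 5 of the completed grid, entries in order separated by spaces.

Period 5, room 1: period 5 has {red} and room 1 has {green, blue, pink, teal}, leaving only gold.
Period 5, room 2: period 5 has {red, gold} and room 2 has {red, green, blue, pink, gold}, leaving only teal.
Period 5, room 4: period 5 has {red, teal, gold} and room 4 has {green, blue, teal, gold}, leaving only pink.
Period 5, room 3: period 5 has {red, pink, teal, gold} and room 3 has {blue, teal}, leaving only green.
Period 5, room 5: period 5 has {red, green, pink, teal, gold} and room 5 has {red, green, pink, teal, gold}, leaving only blue.
So period 5 reads: gold teal green pink blue red.

gold teal green pink blue red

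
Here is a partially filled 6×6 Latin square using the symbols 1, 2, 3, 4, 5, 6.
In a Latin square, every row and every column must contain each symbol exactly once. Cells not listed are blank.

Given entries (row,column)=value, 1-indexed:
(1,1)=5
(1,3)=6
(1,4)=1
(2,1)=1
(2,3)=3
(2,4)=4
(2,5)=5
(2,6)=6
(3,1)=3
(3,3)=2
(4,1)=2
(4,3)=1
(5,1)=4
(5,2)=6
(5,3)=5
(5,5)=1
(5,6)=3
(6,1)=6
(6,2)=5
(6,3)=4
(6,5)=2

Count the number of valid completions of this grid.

Row 1, column 2: eliminating its row and column leaves {2, 3, 4}.
Row 1, column 5: eliminating its row and column leaves {3, 4}.
Row 1, column 6: eliminating its row and column leaves {2, 4}.
Row 2, column 2: eliminating its row and column leaves {2}.
Row 3, column 2: eliminating its row and column leaves {1, 4}.
Row 3, column 4: eliminating its row and column leaves {5, 6}.
Row 3, column 5: eliminating its row and column leaves {4, 6}.
Row 3, column 6: eliminating its row and column leaves {1, 4, 5}.
Row 4, column 2: eliminating its row and column leaves {3, 4}.
Row 4, column 4: eliminating its row and column leaves {3, 5, 6}.
Row 4, column 5: eliminating its row and column leaves {3, 4, 6}.
Row 4, column 6: eliminating its row and column leaves {4, 5}.
Row 5, column 4: eliminating its row and column leaves {2}.
Row 6, column 4: eliminating its row and column leaves {3}.
Row 6, column 6: eliminating its row and column leaves {1}.
Enumerating the assignments across these blanks that avoid any row or column repeat gives 3 completions.

3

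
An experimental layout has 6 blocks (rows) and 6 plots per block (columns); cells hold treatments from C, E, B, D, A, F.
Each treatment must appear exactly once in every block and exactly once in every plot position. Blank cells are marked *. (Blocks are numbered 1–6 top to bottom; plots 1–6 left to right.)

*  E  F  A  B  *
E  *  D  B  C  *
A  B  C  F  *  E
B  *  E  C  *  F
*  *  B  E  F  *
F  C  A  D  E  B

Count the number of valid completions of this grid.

2

Block 1, plot 1: eliminating its block and plot leaves {C, D}.
Block 1, plot 6: eliminating its block and plot leaves {C, D}.
Block 2, plot 2: eliminating its block and plot leaves {A, F}.
Block 2, plot 6: eliminating its block and plot leaves {A}.
Block 3, plot 5: eliminating its block and plot leaves {D}.
Block 4, plot 2: eliminating its block and plot leaves {D, A}.
Block 4, plot 5: eliminating its block and plot leaves {D, A}.
Block 5, plot 1: eliminating its block and plot leaves {C, D}.
Block 5, plot 2: eliminating its block and plot leaves {D, A}.
Block 5, plot 6: eliminating its block and plot leaves {C, D, A}.
Enumerating the assignments across these blanks that avoid any block or plot repeat gives 2 completions.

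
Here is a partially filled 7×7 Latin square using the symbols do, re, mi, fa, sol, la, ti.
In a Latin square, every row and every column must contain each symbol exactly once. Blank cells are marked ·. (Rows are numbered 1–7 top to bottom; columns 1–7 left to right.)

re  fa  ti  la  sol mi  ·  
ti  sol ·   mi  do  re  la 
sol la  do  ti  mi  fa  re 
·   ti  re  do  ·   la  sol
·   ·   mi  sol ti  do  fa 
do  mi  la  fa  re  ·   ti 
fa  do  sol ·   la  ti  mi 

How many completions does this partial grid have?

1

Row 1, column 7: eliminating its row and column leaves {do}.
Row 2, column 3: eliminating its row and column leaves {fa}.
Row 4, column 1: eliminating its row and column leaves {mi}.
Row 4, column 5: eliminating its row and column leaves {fa}.
Row 5, column 1: eliminating its row and column leaves {la}.
Row 5, column 2: eliminating its row and column leaves {re}.
Row 6, column 6: eliminating its row and column leaves {sol}.
Row 7, column 4: eliminating its row and column leaves {re}.
Only one assignment across all blanks avoids any row or column repeat, giving 1 completion.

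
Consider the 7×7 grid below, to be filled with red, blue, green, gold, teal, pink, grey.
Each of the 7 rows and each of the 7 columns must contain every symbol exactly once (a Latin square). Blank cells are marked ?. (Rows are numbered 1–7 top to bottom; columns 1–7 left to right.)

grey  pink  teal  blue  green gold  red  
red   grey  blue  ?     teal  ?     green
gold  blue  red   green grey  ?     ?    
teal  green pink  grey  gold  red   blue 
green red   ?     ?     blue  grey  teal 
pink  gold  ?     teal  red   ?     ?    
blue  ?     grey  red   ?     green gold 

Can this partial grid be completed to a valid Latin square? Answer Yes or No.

No row or column among the givens repeats a symbol, and propagating forced cells runs into no contradiction.
One valid completion exists (for instance, grey pink teal blue green gold red / red grey blue gold teal pink green / gold blue red green grey teal pink / teal green pink grey gold red blue / green red gold pink blue grey teal / pink gold green teal red blue grey / blue teal grey red pink green gold).

Yes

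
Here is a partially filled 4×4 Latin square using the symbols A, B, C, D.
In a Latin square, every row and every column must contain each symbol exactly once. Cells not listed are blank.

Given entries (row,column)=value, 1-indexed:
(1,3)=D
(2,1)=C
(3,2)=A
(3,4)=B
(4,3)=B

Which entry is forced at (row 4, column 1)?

A

Row 2, column 3: row 2 has {C} and column 3 has {B, D}, leaving only A.
Row 2, column 4: row 2 has {A, C} and column 4 has {B}, leaving only D.
Row 2, column 2: row 2 has {A, C, D} and column 2 has {A}, leaving only B.
Row 1, column 2: row 1 has {D} and column 2 has {A, B}, leaving only C.
Row 1, column 4: row 1 has {C, D} and column 4 has {B, D}, leaving only A.
Row 1, column 1: row 1 has {A, C, D} and column 1 has {C}, leaving only B.
Row 3, column 1: row 3 has {A, B} and column 1 has {B, C}, leaving only D.
Row 4 already has {B} and column 1 already has {B, C, D}, so row 4, column 1 must be A.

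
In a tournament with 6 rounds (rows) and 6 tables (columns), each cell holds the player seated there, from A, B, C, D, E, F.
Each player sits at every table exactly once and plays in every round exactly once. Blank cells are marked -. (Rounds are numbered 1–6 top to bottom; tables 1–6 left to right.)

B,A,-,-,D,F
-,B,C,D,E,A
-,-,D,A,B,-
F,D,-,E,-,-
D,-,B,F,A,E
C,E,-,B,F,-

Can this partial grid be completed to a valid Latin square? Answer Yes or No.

No

Round 2, table 1: round 2 together with table 1 already contain {A, B, C, D, E, F} — every symbol — so nothing can go there. The grid has no valid completion.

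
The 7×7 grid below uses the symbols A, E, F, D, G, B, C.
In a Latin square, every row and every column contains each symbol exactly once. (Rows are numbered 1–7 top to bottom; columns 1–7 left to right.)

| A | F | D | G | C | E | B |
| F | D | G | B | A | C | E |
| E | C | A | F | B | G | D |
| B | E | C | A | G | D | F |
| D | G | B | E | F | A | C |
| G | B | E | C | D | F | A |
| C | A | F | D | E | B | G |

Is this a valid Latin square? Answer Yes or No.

Each row is a permutation of the 7 symbols, and so is each column.

Yes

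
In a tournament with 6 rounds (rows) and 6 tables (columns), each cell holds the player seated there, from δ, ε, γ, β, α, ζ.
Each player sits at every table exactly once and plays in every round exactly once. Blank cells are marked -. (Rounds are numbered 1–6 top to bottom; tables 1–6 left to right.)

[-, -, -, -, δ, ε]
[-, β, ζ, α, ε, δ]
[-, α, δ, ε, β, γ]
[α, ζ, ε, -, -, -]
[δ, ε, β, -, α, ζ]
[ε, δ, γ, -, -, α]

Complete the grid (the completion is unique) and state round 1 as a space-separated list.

Round 1, table 2: round 1 has {δ, ε} and table 2 has {δ, ε, β, α, ζ}, leaving only γ.
Round 1, table 3: round 1 has {δ, ε, γ} and table 3 has {δ, ε, γ, β, ζ}, leaving only α.
Round 2, table 1: round 2 has {δ, ε, β, α, ζ} and table 1 has {δ, ε, α}, leaving only γ.
Round 3, table 1: round 3 has {δ, ε, γ, β, α} and table 1 has {δ, ε, γ, α}, leaving only ζ.
Round 1, table 1: round 1 has {δ, ε, γ, α} and table 1 has {δ, ε, γ, α, ζ}, leaving only β.
Round 1, table 4: round 1 has {δ, ε, γ, β, α} and table 4 has {ε, α}, leaving only ζ.
So round 1 reads: β γ α ζ δ ε.

β γ α ζ δ ε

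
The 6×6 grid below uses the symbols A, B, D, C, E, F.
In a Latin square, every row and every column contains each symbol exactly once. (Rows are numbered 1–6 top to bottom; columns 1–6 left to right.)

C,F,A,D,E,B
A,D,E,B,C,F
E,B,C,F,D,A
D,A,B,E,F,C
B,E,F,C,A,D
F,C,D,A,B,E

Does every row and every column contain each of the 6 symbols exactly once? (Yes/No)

Yes

Each row is a permutation of the 6 symbols, and so is each column.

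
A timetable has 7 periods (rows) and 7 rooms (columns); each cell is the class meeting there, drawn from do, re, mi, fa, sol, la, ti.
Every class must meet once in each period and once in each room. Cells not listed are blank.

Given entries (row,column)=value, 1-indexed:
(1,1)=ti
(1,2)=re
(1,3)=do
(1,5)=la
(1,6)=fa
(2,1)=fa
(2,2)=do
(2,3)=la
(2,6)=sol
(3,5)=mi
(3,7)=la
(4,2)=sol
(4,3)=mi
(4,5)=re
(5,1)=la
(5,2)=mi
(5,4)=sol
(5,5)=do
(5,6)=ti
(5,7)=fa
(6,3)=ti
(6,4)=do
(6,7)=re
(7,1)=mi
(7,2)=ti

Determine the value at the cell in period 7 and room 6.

re

Period 1, room 4: period 1 has {do, re, fa, la, ti} and room 4 has {do, sol}, leaving only mi.
Period 1, room 7: period 1 has {do, re, mi, fa, la, ti} and room 7 has {re, fa, la}, leaving only sol.
Period 2, room 5: period 2 has {do, fa, sol, la} and room 5 has {do, re, mi, la}, leaving only ti.
Period 2, room 4: period 2 has {do, fa, sol, la, ti} and room 4 has {do, mi, sol}, leaving only re.
Period 2, room 7: period 2 has {do, re, fa, sol, la, ti} and room 7 has {re, fa, sol, la}, leaving only mi.
Period 3, room 2: period 3 has {mi, la} and room 2 has {do, re, mi, sol, ti}, leaving only fa.
Period 3, room 4: period 3 has {mi, fa, la} and room 4 has {do, re, mi, sol}, leaving only ti.
Period 4, room 1: period 4 has {re, mi, sol} and room 1 has {mi, fa, la, ti}, leaving only do.
Period 4, room 6: period 4 has {do, re, mi, sol} and room 6 has {fa, sol, ti}, leaving only la.
Period 4, room 4: period 4 has {do, re, mi, sol, la} and room 4 has {do, re, mi, sol, ti}, leaving only fa.
Period 4, room 7: period 4 has {do, re, mi, fa, sol, la} and room 7 has {re, mi, fa, sol, la}, leaving only ti.
Period 5, room 3: period 5 has {do, mi, fa, sol, la, ti} and room 3 has {do, mi, la, ti}, leaving only re.
Period 3, room 3: period 3 has {mi, fa, la, ti} and room 3 has {do, re, mi, la, ti}, leaving only sol.
Period 3, room 1: period 3 has {mi, fa, sol, la, ti} and room 1 has {do, mi, fa, la, ti}, leaving only re.
Period 3, room 6: period 3 has {re, mi, fa, sol, la, ti} and room 6 has {fa, sol, la, ti}, leaving only do.
Period 7 already has {mi, ti} and room 6 already has {do, fa, sol, la, ti}, so period 7, room 6 must be re.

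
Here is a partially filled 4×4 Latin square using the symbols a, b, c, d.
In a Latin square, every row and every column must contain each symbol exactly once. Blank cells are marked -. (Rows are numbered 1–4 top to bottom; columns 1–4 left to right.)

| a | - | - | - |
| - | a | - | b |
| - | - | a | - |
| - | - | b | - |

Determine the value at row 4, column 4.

a

Row 4, column 4 is narrowed to {a, c, d}.
If it were c, then row 3, column 4 would be left with no valid symbol.
If it were d, then row 3, column 4 would be left with no valid symbol.
So row 4, column 4 must be a.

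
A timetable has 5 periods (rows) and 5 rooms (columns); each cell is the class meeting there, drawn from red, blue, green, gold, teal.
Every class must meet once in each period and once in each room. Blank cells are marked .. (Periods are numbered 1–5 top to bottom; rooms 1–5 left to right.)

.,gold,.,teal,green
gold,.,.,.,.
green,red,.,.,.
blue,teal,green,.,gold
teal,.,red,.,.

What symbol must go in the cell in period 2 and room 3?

teal

Period 1, room 1: period 1 has {green, gold, teal} and room 1 has {blue, green, gold, teal}, leaving only red.
Period 1, room 3: period 1 has {red, green, gold, teal} and room 3 has {red, green}, leaving only blue.
Period 2 already has {gold} and room 3 already has {red, blue, green}, so period 2, room 3 must be teal.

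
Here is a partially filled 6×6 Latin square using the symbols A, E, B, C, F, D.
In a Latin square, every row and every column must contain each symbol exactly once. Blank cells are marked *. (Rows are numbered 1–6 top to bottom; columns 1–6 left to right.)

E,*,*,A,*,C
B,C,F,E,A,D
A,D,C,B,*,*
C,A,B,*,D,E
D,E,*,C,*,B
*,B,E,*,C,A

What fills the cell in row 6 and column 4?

Row 1, column 2: row 1 has {A, E, C} and column 2 has {A, E, B, C, D}, leaving only F.
Row 1, column 3: row 1 has {A, E, C, F} and column 3 has {E, B, C, F}, leaving only D.
Row 1, column 5: row 1 has {A, E, C, F, D} and column 5 has {A, C, D}, leaving only B.
Row 3, column 6: row 3 has {A, B, C, D} and column 6 has {A, E, B, C, D}, leaving only F.
Row 3, column 5: row 3 has {A, B, C, F, D} and column 5 has {A, B, C, D}, leaving only E.
Row 4, column 4: row 4 has {A, E, B, C, D} and column 4 has {A, E, B, C}, leaving only F.
Row 6 already has {A, E, B, C} and column 4 already has {A, E, B, C, F}, so row 6, column 4 must be D.

D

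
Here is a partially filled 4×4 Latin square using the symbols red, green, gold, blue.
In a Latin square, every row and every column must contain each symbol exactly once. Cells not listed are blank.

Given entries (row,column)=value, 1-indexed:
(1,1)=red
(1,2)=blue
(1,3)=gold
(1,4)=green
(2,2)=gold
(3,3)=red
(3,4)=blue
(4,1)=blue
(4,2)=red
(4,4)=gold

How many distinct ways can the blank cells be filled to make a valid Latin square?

1

Row 2, column 1: eliminating its row and column leaves {green}.
Row 2, column 3: eliminating its row and column leaves {green, blue}.
Row 2, column 4: eliminating its row and column leaves {red}.
Row 3, column 1: eliminating its row and column leaves {green, gold}.
Row 3, column 2: eliminating its row and column leaves {green}.
Row 4, column 3: eliminating its row and column leaves {green}.
Only one assignment across all blanks avoids any row or column repeat, giving 1 completion.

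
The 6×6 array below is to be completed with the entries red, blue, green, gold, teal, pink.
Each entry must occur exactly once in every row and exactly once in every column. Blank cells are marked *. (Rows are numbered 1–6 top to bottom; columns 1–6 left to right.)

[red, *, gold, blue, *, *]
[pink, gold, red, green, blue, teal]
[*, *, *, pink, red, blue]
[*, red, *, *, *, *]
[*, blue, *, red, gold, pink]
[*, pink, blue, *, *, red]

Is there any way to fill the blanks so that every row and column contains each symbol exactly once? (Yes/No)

Yes

No row or column among the givens repeats a symbol, and propagating forced cells runs into no contradiction.
One valid completion exists (for instance, red teal gold blue pink green / pink gold red green blue teal / gold green teal pink red blue / blue red pink teal green gold / teal blue green red gold pink / green pink blue gold teal red).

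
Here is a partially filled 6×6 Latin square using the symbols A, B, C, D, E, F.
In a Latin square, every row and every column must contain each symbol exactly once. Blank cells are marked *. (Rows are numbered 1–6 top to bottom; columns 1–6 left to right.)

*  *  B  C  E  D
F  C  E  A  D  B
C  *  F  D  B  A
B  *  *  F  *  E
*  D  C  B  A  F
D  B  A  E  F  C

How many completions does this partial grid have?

1

Row 1, column 1: eliminating its row and column leaves {A}.
Row 1, column 2: eliminating its row and column leaves {A, F}.
Row 3, column 2: eliminating its row and column leaves {E}.
Row 4, column 2: eliminating its row and column leaves {A}.
Row 4, column 3: eliminating its row and column leaves {D}.
Row 4, column 5: eliminating its row and column leaves {C}.
Row 5, column 1: eliminating its row and column leaves {E}.
Only one assignment across all blanks avoids any row or column repeat, giving 1 completion.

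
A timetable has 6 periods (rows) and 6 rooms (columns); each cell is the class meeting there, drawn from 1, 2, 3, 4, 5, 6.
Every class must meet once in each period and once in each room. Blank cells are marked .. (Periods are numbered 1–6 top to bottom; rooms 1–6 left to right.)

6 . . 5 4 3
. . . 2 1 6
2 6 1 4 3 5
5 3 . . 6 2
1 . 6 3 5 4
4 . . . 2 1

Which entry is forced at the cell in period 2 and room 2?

Period 1, room 3: period 1 has {3, 4, 5, 6} and room 3 has {1, 6}, leaving only 2.
Period 1, room 2: period 1 has {2, 3, 4, 5, 6} and room 2 has {3, 6}, leaving only 1.
Period 2, room 1: period 2 has {1, 2, 6} and room 1 has {1, 2, 4, 5, 6}, leaving only 3.
Period 4, room 3: period 4 has {2, 3, 5, 6} and room 3 has {1, 2, 6}, leaving only 4.
Period 2, room 3: period 2 has {1, 2, 3, 6} and room 3 has {1, 2, 4, 6}, leaving only 5.
Period 2 already has {1, 2, 3, 5, 6} and room 2 already has {1, 3, 6}, so period 2, room 2 must be 4.

4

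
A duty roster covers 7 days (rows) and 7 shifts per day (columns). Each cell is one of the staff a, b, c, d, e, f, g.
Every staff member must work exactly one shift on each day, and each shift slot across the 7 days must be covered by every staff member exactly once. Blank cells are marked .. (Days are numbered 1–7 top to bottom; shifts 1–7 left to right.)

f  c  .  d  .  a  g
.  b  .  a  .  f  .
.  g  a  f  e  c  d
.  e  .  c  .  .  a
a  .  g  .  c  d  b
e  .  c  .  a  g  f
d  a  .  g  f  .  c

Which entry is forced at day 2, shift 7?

e

Day 2 already has {a, b, f} and shift 7 already has {a, b, c, d, f, g}, so day 2, shift 7 must be e.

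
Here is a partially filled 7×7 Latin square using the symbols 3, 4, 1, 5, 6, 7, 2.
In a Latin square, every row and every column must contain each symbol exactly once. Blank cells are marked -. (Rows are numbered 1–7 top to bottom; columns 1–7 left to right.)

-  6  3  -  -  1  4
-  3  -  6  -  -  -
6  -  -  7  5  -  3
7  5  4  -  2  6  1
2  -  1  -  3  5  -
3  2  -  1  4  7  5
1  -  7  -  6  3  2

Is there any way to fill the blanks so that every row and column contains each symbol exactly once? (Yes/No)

No row or column among the givens repeats a symbol, and propagating forced cells runs into no contradiction.
One valid completion exists (for instance, 5 6 3 2 7 1 4 / 4 3 5 6 1 2 7 / 6 1 2 7 5 4 3 / 7 5 4 3 2 6 1 / 2 7 1 4 3 5 6 / 3 2 6 1 4 7 5 / 1 4 7 5 6 3 2).

Yes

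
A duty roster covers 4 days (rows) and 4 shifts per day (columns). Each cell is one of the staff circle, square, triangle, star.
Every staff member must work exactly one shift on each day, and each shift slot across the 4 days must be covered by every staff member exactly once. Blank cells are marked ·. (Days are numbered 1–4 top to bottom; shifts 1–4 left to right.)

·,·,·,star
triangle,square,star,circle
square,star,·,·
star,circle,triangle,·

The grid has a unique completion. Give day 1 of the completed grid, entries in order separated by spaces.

circle triangle square star

Day 1, shift 1: day 1 has {star} and shift 1 has {square, triangle, star}, leaving only circle.
Day 1, shift 2: day 1 has {circle, star} and shift 2 has {circle, square, star}, leaving only triangle.
Day 1, shift 3: day 1 has {circle, triangle, star} and shift 3 has {triangle, star}, leaving only square.
So day 1 reads: circle triangle square star.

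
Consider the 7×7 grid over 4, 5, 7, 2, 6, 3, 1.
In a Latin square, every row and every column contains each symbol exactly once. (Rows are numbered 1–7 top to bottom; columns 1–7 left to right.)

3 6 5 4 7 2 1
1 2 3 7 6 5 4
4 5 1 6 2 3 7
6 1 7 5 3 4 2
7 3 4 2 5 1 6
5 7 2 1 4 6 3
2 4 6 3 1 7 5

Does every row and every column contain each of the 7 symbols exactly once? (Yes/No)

Yes

Each row is a permutation of the 7 symbols, and so is each column.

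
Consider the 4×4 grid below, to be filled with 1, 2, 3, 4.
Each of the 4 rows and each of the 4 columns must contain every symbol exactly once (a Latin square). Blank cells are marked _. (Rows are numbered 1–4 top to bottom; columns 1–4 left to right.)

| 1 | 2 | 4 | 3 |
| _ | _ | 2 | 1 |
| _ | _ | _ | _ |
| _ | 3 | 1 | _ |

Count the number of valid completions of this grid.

Row 2, column 1: eliminating its row and column leaves {3, 4}.
Row 2, column 2: eliminating its row and column leaves {4}.
Row 3, column 1: eliminating its row and column leaves {2, 3, 4}.
Row 3, column 2: eliminating its row and column leaves {1, 4}.
Row 3, column 3: eliminating its row and column leaves {3}.
Row 3, column 4: eliminating its row and column leaves {2, 4}.
Row 4, column 1: eliminating its row and column leaves {2, 4}.
Row 4, column 4: eliminating its row and column leaves {2, 4}.
Enumerating the assignments across these blanks that avoid any row or column repeat gives 2 completions.

2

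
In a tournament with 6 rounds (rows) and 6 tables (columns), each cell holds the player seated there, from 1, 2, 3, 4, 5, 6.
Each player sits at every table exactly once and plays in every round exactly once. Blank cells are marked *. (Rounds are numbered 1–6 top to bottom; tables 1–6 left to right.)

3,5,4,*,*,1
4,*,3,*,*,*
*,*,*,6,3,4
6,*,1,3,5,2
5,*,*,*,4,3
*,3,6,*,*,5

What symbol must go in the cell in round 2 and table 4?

Round 1, table 4: round 1 has {1, 3, 4, 5} and table 4 has {3, 6}, leaving only 2.
Round 1, table 5: round 1 has {1, 2, 3, 4, 5} and table 5 has {3, 4, 5}, leaving only 6.
Round 2, table 6: round 2 has {3, 4} and table 6 has {1, 2, 3, 4, 5}, leaving only 6.
Round 4, table 2: round 4 has {1, 2, 3, 5, 6} and table 2 has {3, 5}, leaving only 4.
Round 5, table 3: round 5 has {3, 4, 5} and table 3 has {1, 3, 4, 6}, leaving only 2.
Round 3, table 3: round 3 has {3, 4, 6} and table 3 has {1, 2, 3, 4, 6}, leaving only 5.
Round 5, table 4: round 5 has {2, 3, 4, 5} and table 4 has {2, 3, 6}, leaving only 1.
Round 2 already has {3, 4, 6} and table 4 already has {1, 2, 3, 6}, so round 2, table 4 must be 5.

5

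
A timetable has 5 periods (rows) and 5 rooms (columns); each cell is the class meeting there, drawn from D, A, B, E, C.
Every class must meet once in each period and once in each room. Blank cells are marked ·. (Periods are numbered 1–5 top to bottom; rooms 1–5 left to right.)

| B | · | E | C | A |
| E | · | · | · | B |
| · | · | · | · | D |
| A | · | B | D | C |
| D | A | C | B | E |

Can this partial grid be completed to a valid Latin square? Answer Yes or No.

No period or room among the givens repeats a symbol, and propagating forced cells runs into no contradiction.
One valid completion exists (for instance, B D E C A / E C D A B / C B A E D / A E B D C / D A C B E).

Yes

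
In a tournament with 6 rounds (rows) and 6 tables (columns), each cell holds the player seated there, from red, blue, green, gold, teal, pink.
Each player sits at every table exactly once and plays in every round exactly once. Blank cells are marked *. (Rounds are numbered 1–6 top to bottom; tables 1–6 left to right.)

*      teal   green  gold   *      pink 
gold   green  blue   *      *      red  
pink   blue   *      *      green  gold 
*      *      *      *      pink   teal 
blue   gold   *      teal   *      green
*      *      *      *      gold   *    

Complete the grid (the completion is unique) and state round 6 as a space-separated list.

Round 6, table 6: round 6 has {gold} and table 6 has {red, green, gold, teal, pink}, leaving only blue.
Round 1, table 1: round 1 has {green, gold, teal, pink} and table 1 has {blue, gold, pink}, leaving only red.
Round 1, table 5: round 1 has {red, green, gold, teal, pink} and table 5 has {green, gold, pink}, leaving only blue.
Round 2, table 4: round 2 has {red, blue, green, gold} and table 4 has {gold, teal}, leaving only pink.
Round 2, table 5: round 2 has {red, blue, green, gold, pink} and table 5 has {blue, green, gold, pink}, leaving only teal.
Round 3, table 4: round 3 has {blue, green, gold, pink} and table 4 has {gold, teal, pink}, leaving only red.
Round 6, table 4: round 6 has {blue, gold} and table 4 has {red, gold, teal, pink}, leaving only green.
Round 6, table 1: round 6 has {blue, green, gold} and table 1 has {red, blue, gold, pink}, leaving only teal.
Round 3, table 3: round 3 has {red, blue, green, gold, pink} and table 3 has {blue, green}, leaving only teal.
Round 4, table 1: round 4 has {teal, pink} and table 1 has {red, blue, gold, teal, pink}, leaving only green.
Round 4, table 2: round 4 has {green, teal, pink} and table 2 has {blue, green, gold, teal}, leaving only red.
Round 6, table 2: round 6 has {blue, green, gold, teal} and table 2 has {red, blue, green, gold, teal}, leaving only pink.
Round 6, table 3: round 6 has {blue, green, gold, teal, pink} and table 3 has {blue, green, teal}, leaving only red.
So round 6 reads: teal pink red green gold blue.

teal pink red green gold blue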